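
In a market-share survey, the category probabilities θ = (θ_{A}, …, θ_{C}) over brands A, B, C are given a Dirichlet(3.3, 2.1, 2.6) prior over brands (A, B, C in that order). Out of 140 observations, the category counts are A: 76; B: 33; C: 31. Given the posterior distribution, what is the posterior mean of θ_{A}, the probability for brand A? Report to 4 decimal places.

0.5358

The Dirichlet prior is conjugate to the Multinomial likelihood: each posterior αⱼ = prior αⱼ + observed count nⱼ.
Posterior concentration: (79.3, 35.1, 33.6), total = 148.0.
E[θ_{A}|data] = α_{A}/Σα = 79.3/148.0 = 0.5358.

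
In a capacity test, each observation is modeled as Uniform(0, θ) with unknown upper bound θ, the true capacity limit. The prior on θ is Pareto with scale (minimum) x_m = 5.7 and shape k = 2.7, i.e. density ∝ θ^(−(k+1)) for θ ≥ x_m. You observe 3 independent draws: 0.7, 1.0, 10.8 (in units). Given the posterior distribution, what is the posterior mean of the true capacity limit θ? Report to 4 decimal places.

13.0979

A Pareto(scale x_m, shape k) prior on the upper bound θ of Uniform(0, θ) is conjugate: posterior is Pareto(max(x_m, max xᵢ), k + n).
Sample maximum = 10.8; prior scale x_m = 5.7 → posterior scale = max = 10.8.
Posterior shape = 2.7 + 3 = 5.7.
E[θ|data] = k·x_m/(k−1) = 5.7·10.8/4.7 = 13.0979.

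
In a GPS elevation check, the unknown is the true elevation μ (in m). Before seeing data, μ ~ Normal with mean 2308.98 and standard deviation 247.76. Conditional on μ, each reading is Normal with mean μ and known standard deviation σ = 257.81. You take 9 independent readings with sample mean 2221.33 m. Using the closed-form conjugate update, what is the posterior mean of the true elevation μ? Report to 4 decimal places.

2230.7426

For Normal data with known variance σ², a Normal(μ₀, σ₀²) prior on μ is conjugate. Posterior precision = 1/σ₀² + n/σ²; posterior mean is the precision-weighted average of μ₀ and x̄.
n·x̄ = 9·2221.33 = 19991.97.
σ₀² = 247.76² = 61385.0176, σ² = 257.81² = 66465.9961; σ² + n·σ₀² = 66465.9961 + 9·61385.0176 = 618931.1545.
Posterior mean = (μ₀/σ₀² + n·x̄/σ²)/(1/σ₀² + n/σ²) = (σ²·μ₀ + σ₀²·n·x̄)/(σ² + n·σ₀²) = (66465.9961·2308.98 + 61385.0176·19991.97)/618931.1545 = 1380676085.98365/618931.1545 = 2230.7426.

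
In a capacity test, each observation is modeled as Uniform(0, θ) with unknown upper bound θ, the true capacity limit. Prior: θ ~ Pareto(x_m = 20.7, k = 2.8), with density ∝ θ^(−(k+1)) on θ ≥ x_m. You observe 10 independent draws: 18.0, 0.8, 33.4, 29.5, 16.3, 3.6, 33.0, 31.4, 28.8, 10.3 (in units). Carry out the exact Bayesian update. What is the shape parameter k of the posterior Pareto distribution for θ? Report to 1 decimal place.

A Pareto(scale x_m, shape k) prior on the upper bound θ of Uniform(0, θ) is conjugate: posterior is Pareto(max(x_m, max xᵢ), k + n).
Sample maximum = 33.4; prior scale x_m = 20.7 → posterior scale = max = 33.4.
Posterior shape = 2.8 + 10 = 12.8.
Posterior shape k = 12.8.

12.8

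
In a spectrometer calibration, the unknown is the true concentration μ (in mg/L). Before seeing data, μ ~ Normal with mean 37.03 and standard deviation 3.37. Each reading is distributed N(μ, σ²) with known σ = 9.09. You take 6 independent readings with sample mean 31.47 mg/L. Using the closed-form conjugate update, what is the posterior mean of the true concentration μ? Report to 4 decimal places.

For Normal data with known variance σ², a Normal(μ₀, σ₀²) prior on μ is conjugate. Posterior precision = 1/σ₀² + n/σ²; posterior mean is the precision-weighted average of μ₀ and x̄.
n·x̄ = 6·31.47 = 188.82.
σ₀² = 3.37² = 11.3569, σ² = 9.09² = 82.6281; σ² + n·σ₀² = 82.6281 + 6·11.3569 = 150.7695.
Posterior mean = (μ₀/σ₀² + n·x̄/σ²)/(1/σ₀² + n/σ²) = (σ²·μ₀ + σ₀²·n·x̄)/(σ² + n·σ₀²) = (82.6281·37.03 + 11.3569·188.82)/150.7695 = 5204.128401/150.7695 = 34.5171.

34.5171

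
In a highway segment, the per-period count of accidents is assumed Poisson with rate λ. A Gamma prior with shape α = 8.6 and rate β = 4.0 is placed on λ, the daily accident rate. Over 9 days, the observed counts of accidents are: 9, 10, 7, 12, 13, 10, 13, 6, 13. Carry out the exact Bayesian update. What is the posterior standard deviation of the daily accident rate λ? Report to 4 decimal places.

0.7754

With a Gamma(shape α, rate β) prior, the Poisson likelihood is conjugate: the posterior is Gamma(α + ΣXᵢ, β + n).
Sum of counts S = 93 over n = 9 days.
Posterior: Gamma(α+S, β+n) = Gamma(8.6+93, 4.0+9) = Gamma(101.6, 13.0).
SD = √α/β = √101.6/13.0 = 0.7754.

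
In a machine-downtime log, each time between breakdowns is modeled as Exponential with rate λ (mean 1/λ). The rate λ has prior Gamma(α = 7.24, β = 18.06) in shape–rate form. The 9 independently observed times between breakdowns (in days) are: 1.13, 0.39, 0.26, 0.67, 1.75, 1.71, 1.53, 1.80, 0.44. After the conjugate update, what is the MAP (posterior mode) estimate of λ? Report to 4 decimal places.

0.5494

With a Gamma(shape α, rate β) prior on the exponential rate λ, the posterior after n observations with total T = Σxᵢ is Gamma(α+n, β+T).
Sum of observations T = 9.68 days; n = 9.
Posterior: Gamma(7.24+9, 18.06+9.68) = Gamma(16.24, 27.74).
Mode = (α−1)/β = 0.5494.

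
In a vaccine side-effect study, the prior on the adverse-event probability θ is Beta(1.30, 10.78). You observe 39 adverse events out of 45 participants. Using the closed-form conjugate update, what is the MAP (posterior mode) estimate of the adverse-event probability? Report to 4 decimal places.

The Beta prior is conjugate to a Binomial/Bernoulli likelihood; the update adds successes to α and failures to β.
Posterior: Beta(α+k, β+n−k) = Beta(1.30+39, 10.78+6) = Beta(40.30, 16.78).
Mode of Beta(a,b) for a,b>1 is (a−1)/(a+b−2) = 39.30/55.08 = 0.7135.

0.7135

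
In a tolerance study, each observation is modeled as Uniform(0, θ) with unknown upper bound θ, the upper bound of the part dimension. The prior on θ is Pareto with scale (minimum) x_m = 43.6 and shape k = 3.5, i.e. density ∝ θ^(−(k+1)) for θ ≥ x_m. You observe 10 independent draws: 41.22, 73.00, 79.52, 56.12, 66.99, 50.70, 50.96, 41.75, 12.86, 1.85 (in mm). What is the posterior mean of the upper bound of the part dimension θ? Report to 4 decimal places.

A Pareto(scale x_m, shape k) prior on the upper bound θ of Uniform(0, θ) is conjugate: posterior is Pareto(max(x_m, max xᵢ), k + n).
Sample maximum = 79.52; prior scale x_m = 43.6 → posterior scale = max = 79.52.
Posterior shape = 3.5 + 10 = 13.5.
E[θ|data] = k·x_m/(k−1) = 13.5·79.52/12.5 = 85.8816.

85.8816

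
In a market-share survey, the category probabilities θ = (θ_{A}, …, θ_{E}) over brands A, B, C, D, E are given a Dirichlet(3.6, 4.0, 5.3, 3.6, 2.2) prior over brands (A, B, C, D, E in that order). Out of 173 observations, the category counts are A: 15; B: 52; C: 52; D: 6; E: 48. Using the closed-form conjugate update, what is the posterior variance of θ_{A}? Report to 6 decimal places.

The Dirichlet prior is conjugate to the Multinomial likelihood: each posterior αⱼ = prior αⱼ + observed count nⱼ.
Posterior concentration: (18.6, 56.0, 57.3, 9.6, 50.2), total = 191.7.
Var[θ_j] = α_j(Σα−α_j)/((Σα)²(Σα+1)) = 18.6·173.1/(191.7²·192.7) = 0.000455.

0.000455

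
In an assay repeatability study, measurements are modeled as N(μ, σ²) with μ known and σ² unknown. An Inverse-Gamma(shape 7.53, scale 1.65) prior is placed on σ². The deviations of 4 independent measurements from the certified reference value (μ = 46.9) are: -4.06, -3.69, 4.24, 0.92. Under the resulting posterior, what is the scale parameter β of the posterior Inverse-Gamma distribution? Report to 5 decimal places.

With known mean μ and an Inverse-Gamma(α, β) prior on σ², the Normal likelihood is conjugate: posterior is Inv-Gamma(α + n/2, β + Σ(xᵢ−μ)²/2).
Σ(xᵢ−μ)² = (-4.06)² + (-3.69)² + (4.24)² + (0.92)² = 48.9237.
Posterior: Inv-Gamma(7.53 + 4/2, 1.65 + 48.9237/2) = Inv-Gamma(9.53, 26.11185).
Posterior β = 26.11185.

26.11185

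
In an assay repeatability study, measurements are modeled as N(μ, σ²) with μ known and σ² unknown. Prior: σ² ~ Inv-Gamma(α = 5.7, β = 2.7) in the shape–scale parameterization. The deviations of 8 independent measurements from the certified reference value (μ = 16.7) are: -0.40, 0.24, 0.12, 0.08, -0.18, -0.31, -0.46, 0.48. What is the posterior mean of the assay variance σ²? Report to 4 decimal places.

With known mean μ and an Inverse-Gamma(α, β) prior on σ², the Normal likelihood is conjugate: posterior is Inv-Gamma(α + n/2, β + Σ(xᵢ−μ)²/2).
Σ(xᵢ−μ)² = (-0.40)² + (0.24)² + (0.12)² + (0.08)² + (-0.18)² + (-0.31)² + (-0.46)² + (0.48)² = 0.8089.
Posterior: Inv-Gamma(5.7 + 8/2, 2.7 + 0.8089/2) = Inv-Gamma(9.70, 3.10445).
E[σ²|data] = β/(α−1) = 3.10445/8.70 = 0.3568.

0.3568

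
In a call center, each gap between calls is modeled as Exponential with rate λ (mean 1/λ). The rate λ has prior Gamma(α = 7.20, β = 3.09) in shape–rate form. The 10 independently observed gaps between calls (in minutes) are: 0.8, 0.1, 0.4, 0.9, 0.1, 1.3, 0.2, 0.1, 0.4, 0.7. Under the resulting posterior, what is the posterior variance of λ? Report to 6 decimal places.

With a Gamma(shape α, rate β) prior on the exponential rate λ, the posterior after n observations with total T = Σxᵢ is Gamma(α+n, β+T).
Sum of observations T = 5.0 minutes; n = 10.
Posterior: Gamma(7.20+10, 3.09+5.0) = Gamma(17.20, 8.09).
Var = α/β² = 0.262804.

0.262804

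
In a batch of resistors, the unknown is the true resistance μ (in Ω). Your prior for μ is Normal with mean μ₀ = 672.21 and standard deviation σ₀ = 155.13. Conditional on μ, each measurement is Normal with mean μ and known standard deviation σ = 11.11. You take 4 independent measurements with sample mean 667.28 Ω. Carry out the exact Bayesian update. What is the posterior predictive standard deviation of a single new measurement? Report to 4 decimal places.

12.4198

For Normal data with known variance σ², a Normal(μ₀, σ₀²) prior on μ is conjugate. Posterior precision = 1/σ₀² + n/σ²; posterior mean is the precision-weighted average of μ₀ and x̄.
σ₀² = 155.13² = 24065.3169, σ² = 11.11² = 123.4321; σ² + n·σ₀² = 123.4321 + 4·24065.3169 = 96384.6997.
Posterior precision = 1/σ₀² + n/σ² = 1/24065.3169 + 4/123.4321 = (σ² + n·σ₀²)/(σ₀²σ²) = 96384.6997/(24065.3169·123.4321); posterior variance σₙ² = σ₀²σ²/(σ² + n·σ₀²) = 24065.3169·123.4321/96384.6997 = 30.818508.
Predictive variance for one new observation = σₙ² + σ² = 24065.3169·123.4321/96384.6997 + 123.4321 = σ²·(σ₀² + 96384.6997)/96384.6997 = 123.4321·120450.0166/96384.6997 = 154.250608; SD = √(123.4321·120450.0166/96384.6997) = 12.4198.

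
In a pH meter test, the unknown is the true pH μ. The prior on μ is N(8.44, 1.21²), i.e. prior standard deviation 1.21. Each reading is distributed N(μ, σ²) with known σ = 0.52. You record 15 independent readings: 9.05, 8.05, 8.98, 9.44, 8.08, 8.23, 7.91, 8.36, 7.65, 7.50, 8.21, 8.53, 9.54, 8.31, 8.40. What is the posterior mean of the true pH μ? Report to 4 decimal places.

8.4163

For Normal data with known variance σ², a Normal(μ₀, σ₀²) prior on μ is conjugate. Posterior precision = 1/σ₀² + n/σ²; posterior mean is the precision-weighted average of μ₀ and x̄.
Σxᵢ = 9.05 + 8.05 + 8.98 + 9.44 + 8.08 + 8.23 + 7.91 + 8.36 + 7.65 + 7.50 + 8.21 + 8.53 + 9.54 + 8.31 + 8.40 = 126.24, so n·x̄ = 126.24.
σ₀² = 1.21² = 1.4641, σ² = 0.52² = 0.2704; σ² + n·σ₀² = 0.2704 + 15·1.4641 = 22.2319.
Posterior mean = (μ₀/σ₀² + n·x̄/σ²)/(1/σ₀² + n/σ²) = (σ²·μ₀ + σ₀²·n·x̄)/(σ² + n·σ₀²) = (0.2704·8.44 + 1.4641·126.24)/22.2319 = 187.11016/22.2319 = 8.4163.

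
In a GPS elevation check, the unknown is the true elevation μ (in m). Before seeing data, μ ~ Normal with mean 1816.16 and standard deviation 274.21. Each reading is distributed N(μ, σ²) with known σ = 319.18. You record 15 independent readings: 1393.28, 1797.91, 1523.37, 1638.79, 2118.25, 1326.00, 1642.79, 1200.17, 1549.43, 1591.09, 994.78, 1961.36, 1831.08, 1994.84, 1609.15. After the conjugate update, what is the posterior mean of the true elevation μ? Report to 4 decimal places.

For Normal data with known variance σ², a Normal(μ₀, σ₀²) prior on μ is conjugate. Posterior precision = 1/σ₀² + n/σ²; posterior mean is the precision-weighted average of μ₀ and x̄.
Σxᵢ = 1393.28 + 1797.91 + 1523.37 + 1638.79 + 2118.25 + 1326.00 + 1642.79 + 1200.17 + 1549.43 + 1591.09 + 994.78 + 1961.36 + 1831.08 + 1994.84 + 1609.15 = 24172.29, so n·x̄ = 24172.29.
σ₀² = 274.21² = 75191.1241, σ² = 319.18² = 101875.8724; σ² + n·σ₀² = 101875.8724 + 15·75191.1241 = 1229742.7339.
Posterior mean = (μ₀/σ₀² + n·x̄/σ²)/(1/σ₀² + n/σ²) = (σ²·μ₀ + σ₀²·n·x̄)/(σ² + n·σ₀²) = (101875.8724·1816.16 + 75191.1241·24172.29)/1229742.7339 = 2002564541.589173/1229742.7339 = 1628.4419.

1628.4419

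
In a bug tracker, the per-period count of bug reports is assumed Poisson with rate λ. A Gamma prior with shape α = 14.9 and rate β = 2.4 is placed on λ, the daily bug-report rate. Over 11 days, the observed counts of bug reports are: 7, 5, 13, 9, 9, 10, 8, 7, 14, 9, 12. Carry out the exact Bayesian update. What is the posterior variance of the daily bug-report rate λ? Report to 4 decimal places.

0.6566

With a Gamma(shape α, rate β) prior, the Poisson likelihood is conjugate: the posterior is Gamma(α + ΣXᵢ, β + n).
Sum of counts S = 103 over n = 11 days.
Posterior: Gamma(α+S, β+n) = Gamma(14.9+103, 2.4+11) = Gamma(117.9, 13.4).
Var = α/β² = 117.9/13.4² = 0.6566.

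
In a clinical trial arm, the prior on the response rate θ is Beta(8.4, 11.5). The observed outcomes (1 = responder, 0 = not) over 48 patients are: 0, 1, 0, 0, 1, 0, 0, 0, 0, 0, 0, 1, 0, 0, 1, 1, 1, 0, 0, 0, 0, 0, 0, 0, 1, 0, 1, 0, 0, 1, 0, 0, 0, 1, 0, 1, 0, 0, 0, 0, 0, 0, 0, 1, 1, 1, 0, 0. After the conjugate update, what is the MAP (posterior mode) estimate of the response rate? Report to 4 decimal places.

The Beta prior is conjugate to a Binomial/Bernoulli likelihood; the update adds successes to α and failures to β.
Posterior: Beta(α+k, β+n−k) = Beta(8.4+14, 11.5+34) = Beta(22.4, 45.5).
Mode of Beta(a,b) for a,b>1 is (a−1)/(a+b−2) = 21.4/65.9 = 0.3247.

0.3247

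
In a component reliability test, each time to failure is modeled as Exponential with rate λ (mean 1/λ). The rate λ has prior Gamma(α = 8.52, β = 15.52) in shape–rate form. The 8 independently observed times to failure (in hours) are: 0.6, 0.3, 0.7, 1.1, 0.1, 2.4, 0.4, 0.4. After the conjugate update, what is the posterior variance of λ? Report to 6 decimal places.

With a Gamma(shape α, rate β) prior on the exponential rate λ, the posterior after n observations with total T = Σxᵢ is Gamma(α+n, β+T).
Sum of observations T = 6.0 hours; n = 8.
Posterior: Gamma(8.52+8, 15.52+6.0) = Gamma(16.52, 21.52).
Var = α/β² = 0.035672.

0.035672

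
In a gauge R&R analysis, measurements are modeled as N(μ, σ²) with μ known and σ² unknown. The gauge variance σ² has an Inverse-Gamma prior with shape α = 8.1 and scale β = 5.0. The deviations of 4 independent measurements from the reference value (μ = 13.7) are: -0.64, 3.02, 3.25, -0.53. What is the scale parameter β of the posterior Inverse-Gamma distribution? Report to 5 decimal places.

15.18670

With known mean μ and an Inverse-Gamma(α, β) prior on σ², the Normal likelihood is conjugate: posterior is Inv-Gamma(α + n/2, β + Σ(xᵢ−μ)²/2).
Σ(xᵢ−μ)² = (-0.64)² + (3.02)² + (3.25)² + (-0.53)² = 20.3734.
Posterior: Inv-Gamma(8.1 + 4/2, 5.0 + 20.3734/2) = Inv-Gamma(10.10, 15.18670).
Posterior β = 15.18670.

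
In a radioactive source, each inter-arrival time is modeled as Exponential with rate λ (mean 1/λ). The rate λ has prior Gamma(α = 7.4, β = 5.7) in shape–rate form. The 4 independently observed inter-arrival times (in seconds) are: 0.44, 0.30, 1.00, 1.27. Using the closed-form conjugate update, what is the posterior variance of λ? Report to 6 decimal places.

0.150269

With a Gamma(shape α, rate β) prior on the exponential rate λ, the posterior after n observations with total T = Σxᵢ is Gamma(α+n, β+T).
Sum of observations T = 3.01 seconds; n = 4.
Posterior: Gamma(7.4+4, 5.7+3.01) = Gamma(11.4, 8.71).
Var = α/β² = 0.150269.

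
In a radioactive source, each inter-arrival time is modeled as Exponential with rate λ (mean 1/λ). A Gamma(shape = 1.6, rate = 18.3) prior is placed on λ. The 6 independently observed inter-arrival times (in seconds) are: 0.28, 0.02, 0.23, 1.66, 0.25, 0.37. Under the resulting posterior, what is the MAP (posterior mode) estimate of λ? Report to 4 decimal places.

With a Gamma(shape α, rate β) prior on the exponential rate λ, the posterior after n observations with total T = Σxᵢ is Gamma(α+n, β+T).
Sum of observations T = 2.81 seconds; n = 6.
Posterior: Gamma(1.6+6, 18.3+2.81) = Gamma(7.6, 21.11).
Mode = (α−1)/β = 0.3126.

0.3126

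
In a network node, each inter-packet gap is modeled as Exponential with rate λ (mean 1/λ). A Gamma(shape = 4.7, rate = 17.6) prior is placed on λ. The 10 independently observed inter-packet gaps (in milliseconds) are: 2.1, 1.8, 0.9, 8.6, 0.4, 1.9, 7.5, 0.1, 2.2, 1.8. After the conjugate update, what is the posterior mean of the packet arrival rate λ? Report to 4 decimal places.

0.3274

With a Gamma(shape α, rate β) prior on the exponential rate λ, the posterior after n observations with total T = Σxᵢ is Gamma(α+n, β+T).
Sum of observations T = 27.3 milliseconds; n = 10.
Posterior: Gamma(4.7+10, 17.6+27.3) = Gamma(14.7, 44.9).
Posterior mean of λ = α/β = 14.7/44.9 = 0.3274.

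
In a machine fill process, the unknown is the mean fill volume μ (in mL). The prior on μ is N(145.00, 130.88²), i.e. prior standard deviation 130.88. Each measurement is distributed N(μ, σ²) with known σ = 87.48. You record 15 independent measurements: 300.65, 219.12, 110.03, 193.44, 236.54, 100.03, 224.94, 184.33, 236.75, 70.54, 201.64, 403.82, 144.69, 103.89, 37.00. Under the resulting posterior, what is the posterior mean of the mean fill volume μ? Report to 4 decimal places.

For Normal data with known variance σ², a Normal(μ₀, σ₀²) prior on μ is conjugate. Posterior precision = 1/σ₀² + n/σ²; posterior mean is the precision-weighted average of μ₀ and x̄.
Σxᵢ = 300.65 + 219.12 + 110.03 + 193.44 + 236.54 + 100.03 + 224.94 + 184.33 + 236.75 + 70.54 + 201.64 + 403.82 + 144.69 + 103.89 + 37.00 = 2767.41, so n·x̄ = 2767.41.
σ₀² = 130.88² = 17129.5744, σ² = 87.48² = 7652.7504; σ² + n·σ₀² = 7652.7504 + 15·17129.5744 = 264596.3664.
Posterior mean = (μ₀/σ₀² + n·x̄/σ²)/(1/σ₀² + n/σ²) = (σ²·μ₀ + σ₀²·n·x̄)/(σ² + n·σ₀²) = (7652.7504·145.00 + 17129.5744·2767.41)/264596.3664 = 48514204.298304/264596.3664 = 183.3517.

183.3517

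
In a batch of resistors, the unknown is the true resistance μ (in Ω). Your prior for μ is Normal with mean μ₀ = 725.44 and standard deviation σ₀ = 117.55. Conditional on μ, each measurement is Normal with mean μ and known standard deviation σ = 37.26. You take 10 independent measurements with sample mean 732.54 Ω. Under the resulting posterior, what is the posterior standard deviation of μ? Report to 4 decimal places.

For Normal data with known variance σ², a Normal(μ₀, σ₀²) prior on μ is conjugate. Posterior precision = 1/σ₀² + n/σ²; posterior mean is the precision-weighted average of μ₀ and x̄.
σ₀² = 117.55² = 13818.0025, σ² = 37.26² = 1388.3076; σ² + n·σ₀² = 1388.3076 + 10·13818.0025 = 139568.3326.
Posterior precision = 1/σ₀² + n/σ² = 1/13818.0025 + 10/1388.3076 = (σ² + n·σ₀²)/(σ₀²σ²) = 139568.3326/(13818.0025·1388.3076); posterior variance σₙ² = σ₀²σ²/(σ² + n·σ₀²) = 13818.0025·1388.3076/139568.3326 = 137.449789.
Posterior SD = √σₙ² = √(13818.0025·1388.3076/139568.3326) = 11.7239.

11.7239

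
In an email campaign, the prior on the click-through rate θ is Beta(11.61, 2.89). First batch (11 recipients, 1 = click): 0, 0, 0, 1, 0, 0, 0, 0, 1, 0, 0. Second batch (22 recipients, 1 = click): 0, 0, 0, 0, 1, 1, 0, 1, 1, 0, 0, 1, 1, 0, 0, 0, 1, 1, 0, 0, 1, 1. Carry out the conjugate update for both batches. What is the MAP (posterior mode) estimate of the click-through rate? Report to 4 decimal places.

The Beta prior is conjugate to a Binomial/Bernoulli likelihood; the update adds successes to α and failures to β.
After batch 1: Beta(11.61+2, 2.89+9) = Beta(13.61, 11.89).
After batch 2: Beta(13.61+10, 11.89+12) = Beta(23.61, 23.89).
Mode of Beta(a,b) for a,b>1 is (a−1)/(a+b−2) = 22.61/45.50 = 0.4969.

0.4969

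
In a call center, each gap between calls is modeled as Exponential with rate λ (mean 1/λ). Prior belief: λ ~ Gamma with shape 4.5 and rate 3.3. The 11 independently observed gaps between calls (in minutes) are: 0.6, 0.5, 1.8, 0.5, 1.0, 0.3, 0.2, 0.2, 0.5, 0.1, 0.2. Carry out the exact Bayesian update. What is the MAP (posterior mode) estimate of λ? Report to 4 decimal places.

1.5761

With a Gamma(shape α, rate β) prior on the exponential rate λ, the posterior after n observations with total T = Σxᵢ is Gamma(α+n, β+T).
Sum of observations T = 5.9 minutes; n = 11.
Posterior: Gamma(4.5+11, 3.3+5.9) = Gamma(15.5, 9.2).
Mode = (α−1)/β = 1.5761.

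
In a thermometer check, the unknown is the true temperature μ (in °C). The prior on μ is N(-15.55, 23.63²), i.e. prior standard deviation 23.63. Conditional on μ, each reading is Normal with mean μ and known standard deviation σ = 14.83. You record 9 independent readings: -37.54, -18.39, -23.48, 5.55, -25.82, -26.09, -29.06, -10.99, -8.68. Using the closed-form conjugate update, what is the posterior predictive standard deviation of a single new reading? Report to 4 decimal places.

For Normal data with known variance σ², a Normal(μ₀, σ₀²) prior on μ is conjugate. Posterior precision = 1/σ₀² + n/σ²; posterior mean is the precision-weighted average of μ₀ and x̄.
σ₀² = 23.63² = 558.3769, σ² = 14.83² = 219.9289; σ² + n·σ₀² = 219.9289 + 9·558.3769 = 5245.321.
Posterior precision = 1/σ₀² + n/σ² = 1/558.3769 + 9/219.9289 = (σ² + n·σ₀²)/(σ₀²σ²) = 5245.321/(558.3769·219.9289); posterior variance σₙ² = σ₀²σ²/(σ² + n·σ₀²) = 558.3769·219.9289/5245.321 = 23.411955.
Predictive variance for one new observation = σₙ² + σ² = 558.3769·219.9289/5245.321 + 219.9289 = σ²·(σ₀² + 5245.321)/5245.321 = 219.9289·5803.6979/5245.321 = 243.340855; SD = √(219.9289·5803.6979/5245.321) = 15.5994.

15.5994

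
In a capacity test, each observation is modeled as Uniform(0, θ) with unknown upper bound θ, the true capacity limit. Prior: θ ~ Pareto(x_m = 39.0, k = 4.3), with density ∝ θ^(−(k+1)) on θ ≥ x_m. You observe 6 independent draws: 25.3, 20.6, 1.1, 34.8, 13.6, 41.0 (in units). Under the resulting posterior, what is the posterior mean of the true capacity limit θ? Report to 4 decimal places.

A Pareto(scale x_m, shape k) prior on the upper bound θ of Uniform(0, θ) is conjugate: posterior is Pareto(max(x_m, max xᵢ), k + n).
Sample maximum = 41.0; prior scale x_m = 39.0 → posterior scale = max = 41.0.
Posterior shape = 4.3 + 6 = 10.3.
E[θ|data] = k·x_m/(k−1) = 10.3·41.0/9.3 = 45.4086.

45.4086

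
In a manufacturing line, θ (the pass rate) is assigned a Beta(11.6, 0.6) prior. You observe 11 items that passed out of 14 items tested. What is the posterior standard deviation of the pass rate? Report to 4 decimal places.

0.0660

The Beta prior is conjugate to a Binomial/Bernoulli likelihood; the update adds successes to α and failures to β.
Posterior: Beta(α+k, β+n−k) = Beta(11.6+11, 0.6+3) = Beta(22.6, 3.6).
Var = αβ/((α+β)²(α+β+1)) = 22.6·3.6/(26.2²·27.2) = 0.00435752; SD = √0.00435752 = 0.0660.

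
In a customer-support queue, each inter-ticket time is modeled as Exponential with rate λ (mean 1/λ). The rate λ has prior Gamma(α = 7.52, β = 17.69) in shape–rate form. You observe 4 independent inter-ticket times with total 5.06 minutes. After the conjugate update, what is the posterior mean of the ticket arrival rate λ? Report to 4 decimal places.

0.5064

With a Gamma(shape α, rate β) prior on the exponential rate λ, the posterior after n observations with total T = Σxᵢ is Gamma(α+n, β+T).
Posterior: Gamma(7.52+4, 17.69+5.06) = Gamma(11.52, 22.75).
Posterior mean of λ = α/β = 11.52/22.75 = 0.5064.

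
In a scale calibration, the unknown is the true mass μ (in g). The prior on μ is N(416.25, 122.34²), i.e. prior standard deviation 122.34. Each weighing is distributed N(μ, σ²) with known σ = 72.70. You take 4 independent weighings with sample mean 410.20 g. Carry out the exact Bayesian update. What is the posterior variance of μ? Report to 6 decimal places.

For Normal data with known variance σ², a Normal(μ₀, σ₀²) prior on μ is conjugate. Posterior precision = 1/σ₀² + n/σ²; posterior mean is the precision-weighted average of μ₀ and x̄.
σ₀² = 122.34² = 14967.0756, σ² = 72.70² = 5285.29; σ² + n·σ₀² = 5285.29 + 4·14967.0756 = 65153.5924.
Posterior precision = 1/σ₀² + n/σ² = 1/14967.0756 + 4/5285.29 = (σ² + n·σ₀²)/(σ₀²σ²) = 65153.5924/(14967.0756·5285.29); posterior variance σₙ² = σ₀²σ²/(σ² + n·σ₀²) = 14967.0756·5285.29/65153.5924 = 1214.136199.

1214.136199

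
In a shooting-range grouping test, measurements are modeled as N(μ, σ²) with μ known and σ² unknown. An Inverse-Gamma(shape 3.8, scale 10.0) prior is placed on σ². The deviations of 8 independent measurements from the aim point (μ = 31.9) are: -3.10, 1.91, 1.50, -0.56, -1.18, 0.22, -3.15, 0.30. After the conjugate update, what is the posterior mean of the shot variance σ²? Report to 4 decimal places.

3.4761

With known mean μ and an Inverse-Gamma(α, β) prior on σ², the Normal likelihood is conjugate: posterior is Inv-Gamma(α + n/2, β + Σ(xᵢ−μ)²/2).
Σ(xᵢ−μ)² = (-3.10)² + (1.91)² + (1.50)² + (-0.56)² + (-1.18)² + (0.22)² + (-3.15)² + (0.30)² = 27.2750.
Posterior: Inv-Gamma(3.8 + 8/2, 10.0 + 27.2750/2) = Inv-Gamma(7.80, 23.63750).
E[σ²|data] = β/(α−1) = 23.63750/6.80 = 3.4761.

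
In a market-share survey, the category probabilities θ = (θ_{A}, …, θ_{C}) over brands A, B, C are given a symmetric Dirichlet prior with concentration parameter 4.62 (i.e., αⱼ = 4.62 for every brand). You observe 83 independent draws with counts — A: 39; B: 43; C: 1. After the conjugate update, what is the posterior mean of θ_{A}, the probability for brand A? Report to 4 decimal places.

0.4503

The Dirichlet prior is conjugate to the Multinomial likelihood: each posterior αⱼ = prior αⱼ + observed count nⱼ.
Posterior concentration: (43.62, 47.62, 5.62), total = 96.86.
E[θ_{A}|data] = α_{A}/Σα = 43.62/96.86 = 0.4503.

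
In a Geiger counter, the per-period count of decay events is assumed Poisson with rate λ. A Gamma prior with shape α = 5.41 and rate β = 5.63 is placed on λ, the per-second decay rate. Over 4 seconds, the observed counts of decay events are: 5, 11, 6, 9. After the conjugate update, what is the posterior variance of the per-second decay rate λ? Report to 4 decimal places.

With a Gamma(shape α, rate β) prior, the Poisson likelihood is conjugate: the posterior is Gamma(α + ΣXᵢ, β + n).
Sum of counts S = 31 over n = 4 seconds.
Posterior: Gamma(α+S, β+n) = Gamma(5.41+31, 5.63+4) = Gamma(36.41, 9.63).
Var = α/β² = 36.41/9.63² = 0.3926.

0.3926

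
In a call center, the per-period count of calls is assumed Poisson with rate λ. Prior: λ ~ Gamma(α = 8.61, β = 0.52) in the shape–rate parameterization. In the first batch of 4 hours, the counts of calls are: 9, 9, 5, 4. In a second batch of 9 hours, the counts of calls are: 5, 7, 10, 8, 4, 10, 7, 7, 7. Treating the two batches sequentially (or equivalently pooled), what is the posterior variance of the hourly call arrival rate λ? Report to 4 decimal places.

With a Gamma(shape α, rate β) prior, the Poisson likelihood is conjugate: the posterior is Gamma(α + ΣXᵢ, β + n).
Batch 1: sum of counts S = 27 over n = 4 hours.
After batch 1: Gamma(α+S, β+n) = Gamma(8.61+27, 0.52+4) = Gamma(35.61, 4.52).
Batch 2: sum of counts S = 65 over n = 9 hours.
After batch 2: Gamma(α+S, β+n) = Gamma(35.61+65, 4.52+9) = Gamma(100.61, 13.52).
Var = α/β² = 100.61/13.52² = 0.5504.

0.5504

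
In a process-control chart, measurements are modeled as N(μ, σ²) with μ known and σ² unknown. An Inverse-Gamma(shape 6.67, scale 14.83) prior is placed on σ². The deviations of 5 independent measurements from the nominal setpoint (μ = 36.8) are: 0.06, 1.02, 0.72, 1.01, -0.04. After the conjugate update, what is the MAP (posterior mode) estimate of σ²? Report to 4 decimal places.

1.5853

With known mean μ and an Inverse-Gamma(α, β) prior on σ², the Normal likelihood is conjugate: posterior is Inv-Gamma(α + n/2, β + Σ(xᵢ−μ)²/2).
Σ(xᵢ−μ)² = (0.06)² + (1.02)² + (0.72)² + (1.01)² + (-0.04)² = 2.5841.
Posterior: Inv-Gamma(6.67 + 5/2, 14.83 + 2.5841/2) = Inv-Gamma(9.17, 16.12205).
Mode = β/(α+1) = 16.12205/10.17 = 1.5853.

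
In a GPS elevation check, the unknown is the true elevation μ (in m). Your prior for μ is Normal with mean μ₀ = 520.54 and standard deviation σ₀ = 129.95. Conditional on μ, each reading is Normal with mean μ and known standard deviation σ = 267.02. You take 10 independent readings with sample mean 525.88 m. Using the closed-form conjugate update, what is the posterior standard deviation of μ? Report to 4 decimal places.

70.8045

For Normal data with known variance σ², a Normal(μ₀, σ₀²) prior on μ is conjugate. Posterior precision = 1/σ₀² + n/σ²; posterior mean is the precision-weighted average of μ₀ and x̄.
σ₀² = 129.95² = 16887.0025, σ² = 267.02² = 71299.6804; σ² + n·σ₀² = 71299.6804 + 10·16887.0025 = 240169.7054.
Posterior precision = 1/σ₀² + n/σ² = 1/16887.0025 + 10/71299.6804 = (σ² + n·σ₀²)/(σ₀²σ²) = 240169.7054/(16887.0025·71299.6804); posterior variance σₙ² = σ₀²σ²/(σ² + n·σ₀²) = 16887.0025·71299.6804/240169.7054 = 5013.279586.
Posterior SD = √σₙ² = √(16887.0025·71299.6804/240169.7054) = 70.8045.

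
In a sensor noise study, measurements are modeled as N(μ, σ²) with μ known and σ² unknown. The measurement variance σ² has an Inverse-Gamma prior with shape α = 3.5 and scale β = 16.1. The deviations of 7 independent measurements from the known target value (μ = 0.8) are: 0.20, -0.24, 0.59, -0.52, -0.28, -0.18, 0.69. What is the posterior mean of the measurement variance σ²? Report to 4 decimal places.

With known mean μ and an Inverse-Gamma(α, β) prior on σ², the Normal likelihood is conjugate: posterior is Inv-Gamma(α + n/2, β + Σ(xᵢ−μ)²/2).
Σ(xᵢ−μ)² = (0.20)² + (-0.24)² + (0.59)² + (-0.52)² + (-0.28)² + (-0.18)² + (0.69)² = 1.3030.
Posterior: Inv-Gamma(3.5 + 7/2, 16.1 + 1.3030/2) = Inv-Gamma(7.00, 16.75150).
E[σ²|data] = β/(α−1) = 16.75150/6.00 = 2.7919.

2.7919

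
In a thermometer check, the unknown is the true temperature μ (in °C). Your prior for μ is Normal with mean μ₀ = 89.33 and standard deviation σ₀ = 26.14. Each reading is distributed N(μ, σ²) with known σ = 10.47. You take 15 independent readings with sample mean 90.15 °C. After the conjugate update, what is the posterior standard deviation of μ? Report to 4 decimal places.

2.6890

For Normal data with known variance σ², a Normal(μ₀, σ₀²) prior on μ is conjugate. Posterior precision = 1/σ₀² + n/σ²; posterior mean is the precision-weighted average of μ₀ and x̄.
σ₀² = 26.14² = 683.2996, σ² = 10.47² = 109.6209; σ² + n·σ₀² = 109.6209 + 15·683.2996 = 10359.1149.
Posterior precision = 1/σ₀² + n/σ² = 1/683.2996 + 15/109.6209 = (σ² + n·σ₀²)/(σ₀²σ²) = 10359.1149/(683.2996·109.6209); posterior variance σₙ² = σ₀²σ²/(σ² + n·σ₀²) = 683.2996·109.6209/10359.1149 = 7.230726.
Posterior SD = √σₙ² = √(683.2996·109.6209/10359.1149) = 2.6890.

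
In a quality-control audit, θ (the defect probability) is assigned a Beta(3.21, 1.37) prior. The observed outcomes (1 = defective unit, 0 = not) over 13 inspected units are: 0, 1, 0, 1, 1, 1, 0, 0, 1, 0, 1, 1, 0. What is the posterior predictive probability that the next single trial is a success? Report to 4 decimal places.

The Beta prior is conjugate to a Binomial/Bernoulli likelihood; the update adds successes to α and failures to β.
Posterior: Beta(α+k, β+n−k) = Beta(3.21+7, 1.37+6) = Beta(10.21, 7.37).
For a single future Bernoulli trial, P(success | data) = α/(α+β) = 0.5808.

0.5808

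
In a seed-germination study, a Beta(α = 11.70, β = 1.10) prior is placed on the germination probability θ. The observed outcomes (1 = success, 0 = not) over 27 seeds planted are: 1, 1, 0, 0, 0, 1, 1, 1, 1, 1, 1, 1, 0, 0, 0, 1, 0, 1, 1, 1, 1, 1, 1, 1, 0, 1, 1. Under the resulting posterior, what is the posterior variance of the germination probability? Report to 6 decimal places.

The Beta prior is conjugate to a Binomial/Bernoulli likelihood; the update adds successes to α and failures to β.
Posterior: Beta(α+k, β+n−k) = Beta(11.70+19, 1.10+8) = Beta(30.70, 9.10).
Var = αβ/((α+β)²(α+β+1)) = 30.70·9.10/(39.80²·40.80) = 0.004323.

0.004323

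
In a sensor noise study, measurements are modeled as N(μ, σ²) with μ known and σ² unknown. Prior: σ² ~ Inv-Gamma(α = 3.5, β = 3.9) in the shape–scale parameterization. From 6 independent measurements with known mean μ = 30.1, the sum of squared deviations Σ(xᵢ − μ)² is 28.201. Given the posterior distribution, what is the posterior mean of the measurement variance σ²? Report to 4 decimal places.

3.2728

With known mean μ and an Inverse-Gamma(α, β) prior on σ², the Normal likelihood is conjugate: posterior is Inv-Gamma(α + n/2, β + Σ(xᵢ−μ)²/2).
Posterior: Inv-Gamma(3.5 + 6/2, 3.9 + 28.201/2) = Inv-Gamma(6.50, 18.0005).
E[σ²|data] = β/(α−1) = 18.0005/5.50 = 3.2728.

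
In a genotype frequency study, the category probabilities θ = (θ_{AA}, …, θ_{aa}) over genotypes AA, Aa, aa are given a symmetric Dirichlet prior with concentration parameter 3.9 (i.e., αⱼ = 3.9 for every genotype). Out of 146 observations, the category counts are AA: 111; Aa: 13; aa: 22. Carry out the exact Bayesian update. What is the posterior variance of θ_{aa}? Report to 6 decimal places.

0.000865

The Dirichlet prior is conjugate to the Multinomial likelihood: each posterior αⱼ = prior αⱼ + observed count nⱼ.
Posterior concentration: (114.9, 16.9, 25.9), total = 157.7.
Var[θ_j] = α_j(Σα−α_j)/((Σα)²(Σα+1)) = 25.9·131.8/(157.7²·158.7) = 0.000865.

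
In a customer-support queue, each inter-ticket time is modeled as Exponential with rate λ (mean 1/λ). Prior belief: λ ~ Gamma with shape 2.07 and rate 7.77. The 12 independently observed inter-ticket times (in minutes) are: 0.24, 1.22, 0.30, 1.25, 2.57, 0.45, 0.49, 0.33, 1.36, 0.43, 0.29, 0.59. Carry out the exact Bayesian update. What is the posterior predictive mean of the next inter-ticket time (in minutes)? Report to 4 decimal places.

With a Gamma(shape α, rate β) prior on the exponential rate λ, the posterior after n observations with total T = Σxᵢ is Gamma(α+n, β+T).
Sum of observations T = 9.52 minutes; n = 12.
Posterior: Gamma(2.07+12, 7.77+9.52) = Gamma(14.07, 17.29).
The predictive distribution for the next observation is Lomax; its mean is β/(α−1) = 17.29/13.07 = 1.3229.

1.3229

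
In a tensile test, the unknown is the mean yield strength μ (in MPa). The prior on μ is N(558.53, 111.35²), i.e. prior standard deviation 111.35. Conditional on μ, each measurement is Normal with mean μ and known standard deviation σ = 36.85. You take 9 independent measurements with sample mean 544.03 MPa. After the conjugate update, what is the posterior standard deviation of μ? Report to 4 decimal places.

For Normal data with known variance σ², a Normal(μ₀, σ₀²) prior on μ is conjugate. Posterior precision = 1/σ₀² + n/σ²; posterior mean is the precision-weighted average of μ₀ and x̄.
σ₀² = 111.35² = 12398.8225, σ² = 36.85² = 1357.9225; σ² + n·σ₀² = 1357.9225 + 9·12398.8225 = 112947.325.
Posterior precision = 1/σ₀² + n/σ² = 1/12398.8225 + 9/1357.9225 = (σ² + n·σ₀²)/(σ₀²σ²) = 112947.325/(12398.8225·1357.9225); posterior variance σₙ² = σ₀²σ²/(σ² + n·σ₀²) = 12398.8225·1357.9225/112947.325 = 149.066302.
Posterior SD = √σₙ² = √(12398.8225·1357.9225/112947.325) = 12.2093.

12.2093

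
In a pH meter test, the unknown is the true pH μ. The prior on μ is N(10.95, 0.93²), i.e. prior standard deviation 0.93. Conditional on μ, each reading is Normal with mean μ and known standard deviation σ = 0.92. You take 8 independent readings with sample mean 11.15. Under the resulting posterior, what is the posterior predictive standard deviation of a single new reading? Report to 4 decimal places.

For Normal data with known variance σ², a Normal(μ₀, σ₀²) prior on μ is conjugate. Posterior precision = 1/σ₀² + n/σ²; posterior mean is the precision-weighted average of μ₀ and x̄.
σ₀² = 0.93² = 0.8649, σ² = 0.92² = 0.8464; σ² + n·σ₀² = 0.8464 + 8·0.8649 = 7.7656.
Posterior precision = 1/σ₀² + n/σ² = 1/0.8649 + 8/0.8464 = (σ² + n·σ₀²)/(σ₀²σ²) = 7.7656/(0.8649·0.8464); posterior variance σₙ² = σ₀²σ²/(σ² + n·σ₀²) = 0.8649·0.8464/7.7656 = 0.094268.
Predictive variance for one new observation = σₙ² + σ² = 0.8649·0.8464/7.7656 + 0.8464 = σ²·(σ₀² + 7.7656)/7.7656 = 0.8464·8.6305/7.7656 = 0.940668; SD = √(0.8464·8.6305/7.7656) = 0.9699.

0.9699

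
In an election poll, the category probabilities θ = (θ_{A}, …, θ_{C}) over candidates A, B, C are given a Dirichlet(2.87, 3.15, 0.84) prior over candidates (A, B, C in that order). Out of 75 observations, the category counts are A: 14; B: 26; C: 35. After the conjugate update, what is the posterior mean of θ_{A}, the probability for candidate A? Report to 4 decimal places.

The Dirichlet prior is conjugate to the Multinomial likelihood: each posterior αⱼ = prior αⱼ + observed count nⱼ.
Posterior concentration: (16.87, 29.15, 35.84), total = 81.86.
E[θ_{A}|data] = α_{A}/Σα = 16.87/81.86 = 0.2061.

0.2061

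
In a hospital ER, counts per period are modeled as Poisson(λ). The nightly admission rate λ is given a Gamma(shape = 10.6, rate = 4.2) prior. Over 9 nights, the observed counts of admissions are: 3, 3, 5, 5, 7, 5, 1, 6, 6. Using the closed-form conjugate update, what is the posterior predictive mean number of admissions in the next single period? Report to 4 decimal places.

3.9091

With a Gamma(shape α, rate β) prior, the Poisson likelihood is conjugate: the posterior is Gamma(α + ΣXᵢ, β + n).
Sum of counts S = 41 over n = 9 nights.
Posterior: Gamma(α+S, β+n) = Gamma(10.6+41, 4.2+9) = Gamma(51.6, 13.2).
The predictive distribution for one future period is NegBinom with mean α/β = 3.9091.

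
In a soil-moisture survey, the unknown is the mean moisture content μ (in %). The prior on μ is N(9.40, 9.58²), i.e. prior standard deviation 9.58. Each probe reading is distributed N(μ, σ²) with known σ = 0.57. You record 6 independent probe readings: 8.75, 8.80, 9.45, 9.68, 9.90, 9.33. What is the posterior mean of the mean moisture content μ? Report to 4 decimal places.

9.3184

For Normal data with known variance σ², a Normal(μ₀, σ₀²) prior on μ is conjugate. Posterior precision = 1/σ₀² + n/σ²; posterior mean is the precision-weighted average of μ₀ and x̄.
Σxᵢ = 8.75 + 8.80 + 9.45 + 9.68 + 9.90 + 9.33 = 55.91, so n·x̄ = 55.91.
σ₀² = 9.58² = 91.7764, σ² = 0.57² = 0.3249; σ² + n·σ₀² = 0.3249 + 6·91.7764 = 550.9833.
Posterior mean = (μ₀/σ₀² + n·x̄/σ²)/(1/σ₀² + n/σ²) = (σ²·μ₀ + σ₀²·n·x̄)/(σ² + n·σ₀²) = (0.3249·9.40 + 91.7764·55.91)/550.9833 = 5134.272584/550.9833 = 9.3184.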